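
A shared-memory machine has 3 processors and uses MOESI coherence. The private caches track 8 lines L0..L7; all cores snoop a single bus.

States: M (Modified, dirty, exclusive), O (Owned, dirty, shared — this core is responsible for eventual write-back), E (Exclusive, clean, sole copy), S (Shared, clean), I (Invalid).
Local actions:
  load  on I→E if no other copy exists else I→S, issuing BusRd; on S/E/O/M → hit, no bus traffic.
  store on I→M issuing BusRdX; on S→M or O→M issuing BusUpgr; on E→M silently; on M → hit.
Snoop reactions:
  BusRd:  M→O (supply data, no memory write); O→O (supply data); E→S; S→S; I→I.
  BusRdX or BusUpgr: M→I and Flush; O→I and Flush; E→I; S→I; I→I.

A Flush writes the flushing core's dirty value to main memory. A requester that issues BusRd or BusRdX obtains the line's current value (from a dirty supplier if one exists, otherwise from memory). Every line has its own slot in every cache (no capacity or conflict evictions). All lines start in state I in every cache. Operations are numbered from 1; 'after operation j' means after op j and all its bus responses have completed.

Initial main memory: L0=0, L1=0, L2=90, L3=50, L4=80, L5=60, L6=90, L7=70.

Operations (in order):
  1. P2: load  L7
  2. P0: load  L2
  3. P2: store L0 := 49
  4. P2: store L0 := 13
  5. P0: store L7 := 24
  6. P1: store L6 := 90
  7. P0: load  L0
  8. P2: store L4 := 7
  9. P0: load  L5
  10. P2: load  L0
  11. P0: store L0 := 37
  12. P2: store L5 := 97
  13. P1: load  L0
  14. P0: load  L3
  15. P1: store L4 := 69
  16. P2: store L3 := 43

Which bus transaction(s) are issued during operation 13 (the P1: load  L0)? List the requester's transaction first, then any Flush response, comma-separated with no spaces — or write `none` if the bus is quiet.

  op1 P2: load  L7 → I/I/E on L7; bus BusRd; mem=70
  op2 P0: load  L2 → E/I/I on L2; bus BusRd; mem=90
  op3 P2: store L0 := 49 → I/I/M on L0; bus BusRdX; mem=0
  op4 P2: store L0 := 13 → I/I/M on L0; bus (none); mem=0
  op5 P0: store L7 := 24 → M/I/I on L7; bus BusRdX; mem=70
  op6 P1: store L6 := 90 → I/M/I on L6; bus BusRdX; mem=90
  op7 P0: load  L0 → S/I/O on L0; bus BusRd; mem=0
  op8 P2: store L4 := 7 → I/I/M on L4; bus BusRdX; mem=80
  op9 P0: load  L5 → E/I/I on L5; bus BusRd; mem=60
  op10 P2: load  L0 → S/I/O on L0; bus (none); mem=0
  op11 P0: store L0 := 37 → M/I/I on L0; bus BusUpgr Flush; mem=13
  op12 P2: store L5 := 97 → I/I/M on L5; bus BusRdX; mem=60
  op13 P1: load  L0 → O/S/I on L0; bus BusRd; mem=13
  op14 P0: load  L3 → E/I/I on L3; bus BusRd; mem=50
  op15 P1: store L4 := 69 → I/M/I on L4; bus BusRdX Flush; mem=7
  op16 P2: store L3 := 43 → I/I/M on L3; bus BusRdX; mem=50

bus = BusRd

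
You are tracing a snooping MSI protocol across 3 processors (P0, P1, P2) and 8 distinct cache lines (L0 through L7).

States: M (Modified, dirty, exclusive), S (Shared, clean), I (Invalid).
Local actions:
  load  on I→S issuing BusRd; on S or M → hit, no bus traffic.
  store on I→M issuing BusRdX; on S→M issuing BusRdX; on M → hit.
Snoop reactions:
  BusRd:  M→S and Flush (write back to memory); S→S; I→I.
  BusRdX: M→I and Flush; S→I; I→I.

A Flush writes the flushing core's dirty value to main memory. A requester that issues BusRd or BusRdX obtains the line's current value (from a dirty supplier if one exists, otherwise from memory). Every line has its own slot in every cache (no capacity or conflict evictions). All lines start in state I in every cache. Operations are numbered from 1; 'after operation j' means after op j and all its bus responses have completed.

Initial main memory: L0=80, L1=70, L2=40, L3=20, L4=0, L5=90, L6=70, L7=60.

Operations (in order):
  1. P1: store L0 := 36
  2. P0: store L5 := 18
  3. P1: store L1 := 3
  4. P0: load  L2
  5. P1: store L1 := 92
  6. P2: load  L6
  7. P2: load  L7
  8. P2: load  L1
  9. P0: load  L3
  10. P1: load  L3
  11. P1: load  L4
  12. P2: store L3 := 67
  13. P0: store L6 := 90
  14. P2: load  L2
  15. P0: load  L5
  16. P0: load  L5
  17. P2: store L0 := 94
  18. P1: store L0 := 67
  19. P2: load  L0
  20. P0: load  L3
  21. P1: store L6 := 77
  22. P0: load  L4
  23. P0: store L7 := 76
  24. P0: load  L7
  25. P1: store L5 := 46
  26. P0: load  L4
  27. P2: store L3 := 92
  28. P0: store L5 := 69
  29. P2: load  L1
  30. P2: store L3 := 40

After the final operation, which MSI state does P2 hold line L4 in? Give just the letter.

[1] P1: store L0 := 36 | P0:I, P1:M(36), P2:I | bus: BusRdX
[2] P0: store L5 := 18 | P0:M(18), P1:I, P2:I | bus: BusRdX
[3] P1: store L1 := 3 | P0:I, P1:M(3), P2:I | bus: BusRdX
[4] P0: load  L2 | P0:S(40), P1:I, P2:I | bus: BusRd
[5] P1: store L1 := 92 | P0:I, P1:M(92), P2:I | bus: none
[6] P2: load  L6 | P0:I, P1:I, P2:S(70) | bus: BusRd
[7] P2: load  L7 | P0:I, P1:I, P2:S(60) | bus: BusRd
[8] P2: load  L1 | P0:I, P1:S(92), P2:S(92) | bus: BusRd,Flush
[9] P0: load  L3 | P0:S(20), P1:I, P2:I | bus: BusRd
[10] P1: load  L3 | P0:S(20), P1:S(20), P2:I | bus: BusRd
[11] P1: load  L4 | P0:I, P1:S(0), P2:I | bus: BusRd
[12] P2: store L3 := 67 | P0:I, P1:I, P2:M(67) | bus: BusRdX
[13] P0: store L6 := 90 | P0:M(90), P1:I, P2:I | bus: BusRdX
[14] P2: load  L2 | P0:S(40), P1:I, P2:S(40) | bus: BusRd
[15] P0: load  L5 | P0:M(18), P1:I, P2:I | bus: none
[16] P0: load  L5 | P0:M(18), P1:I, P2:I | bus: none
[17] P2: store L0 := 94 | P0:I, P1:I, P2:M(94) | bus: BusRdX,Flush
[18] P1: store L0 := 67 | P0:I, P1:M(67), P2:I | bus: BusRdX,Flush
[19] P2: load  L0 | P0:I, P1:S(67), P2:S(67) | bus: BusRd,Flush
[20] P0: load  L3 | P0:S(67), P1:I, P2:S(67) | bus: BusRd,Flush
[21] P1: store L6 := 77 | P0:I, P1:M(77), P2:I | bus: BusRdX,Flush
[22] P0: load  L4 | P0:S(0), P1:S(0), P2:I | bus: BusRd
[23] P0: store L7 := 76 | P0:M(76), P1:I, P2:I | bus: BusRdX
[24] P0: load  L7 | P0:M(76), P1:I, P2:I | bus: none
[25] P1: store L5 := 46 | P0:I, P1:M(46), P2:I | bus: BusRdX,Flush
[26] P0: load  L4 | P0:S(0), P1:S(0), P2:I | bus: none
[27] P2: store L3 := 92 | P0:I, P1:I, P2:M(92) | bus: BusRdX
[28] P0: store L5 := 69 | P0:M(69), P1:I, P2:I | bus: BusRdX,Flush
[29] P2: load  L1 | P0:I, P1:S(92), P2:S(92) | bus: none
[30] P2: store L3 := 40 | P0:I, P1:I, P2:M(40) | bus: none

state = I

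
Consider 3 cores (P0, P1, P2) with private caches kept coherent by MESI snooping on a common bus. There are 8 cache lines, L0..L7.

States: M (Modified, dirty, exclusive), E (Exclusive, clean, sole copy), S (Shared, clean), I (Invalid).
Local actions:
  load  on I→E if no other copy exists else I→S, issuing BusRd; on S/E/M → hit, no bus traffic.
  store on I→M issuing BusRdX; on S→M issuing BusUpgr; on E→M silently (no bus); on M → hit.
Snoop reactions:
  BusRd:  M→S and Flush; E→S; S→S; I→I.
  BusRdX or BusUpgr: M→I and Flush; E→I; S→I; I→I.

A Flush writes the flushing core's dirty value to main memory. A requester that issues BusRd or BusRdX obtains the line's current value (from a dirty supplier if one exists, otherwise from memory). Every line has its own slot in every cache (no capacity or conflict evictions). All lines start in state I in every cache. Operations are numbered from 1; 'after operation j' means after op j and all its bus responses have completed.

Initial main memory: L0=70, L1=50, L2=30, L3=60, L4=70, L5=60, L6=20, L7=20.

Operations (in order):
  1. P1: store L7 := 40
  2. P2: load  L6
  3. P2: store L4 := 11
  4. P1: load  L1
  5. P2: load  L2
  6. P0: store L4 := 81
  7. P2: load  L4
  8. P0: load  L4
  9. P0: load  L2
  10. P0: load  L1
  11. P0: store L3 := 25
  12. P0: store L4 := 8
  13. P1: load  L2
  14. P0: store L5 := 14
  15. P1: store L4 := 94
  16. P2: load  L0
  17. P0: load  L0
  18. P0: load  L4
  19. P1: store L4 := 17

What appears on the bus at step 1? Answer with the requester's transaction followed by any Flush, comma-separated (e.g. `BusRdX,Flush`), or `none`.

bus = BusRdX

[1] P1: store L7 := 40 | P0:I, P1:M(40), P2:I | bus: BusRdX
[2] P2: load  L6 | P0:I, P1:I, P2:E(20) | bus: BusRd
[3] P2: store L4 := 11 | P0:I, P1:I, P2:M(11) | bus: BusRdX
[4] P1: load  L1 | P0:I, P1:E(50), P2:I | bus: BusRd
[5] P2: load  L2 | P0:I, P1:I, P2:E(30) | bus: BusRd
[6] P0: store L4 := 81 | P0:M(81), P1:I, P2:I | bus: BusRdX,Flush
[7] P2: load  L4 | P0:S(81), P1:I, P2:S(81) | bus: BusRd,Flush
[8] P0: load  L4 | P0:S(81), P1:I, P2:S(81) | bus: none
[9] P0: load  L2 | P0:S(30), P1:I, P2:S(30) | bus: BusRd
[10] P0: load  L1 | P0:S(50), P1:S(50), P2:I | bus: BusRd
[11] P0: store L3 := 25 | P0:M(25), P1:I, P2:I | bus: BusRdX
[12] P0: store L4 := 8 | P0:M(8), P1:I, P2:I | bus: BusUpgr
[13] P1: load  L2 | P0:S(30), P1:S(30), P2:S(30) | bus: BusRd
[14] P0: store L5 := 14 | P0:M(14), P1:I, P2:I | bus: BusRdX
[15] P1: store L4 := 94 | P0:I, P1:M(94), P2:I | bus: BusRdX,Flush
[16] P2: load  L0 | P0:I, P1:I, P2:E(70) | bus: BusRd
[17] P0: load  L0 | P0:S(70), P1:I, P2:S(70) | bus: BusRd
[18] P0: load  L4 | P0:S(94), P1:S(94), P2:I | bus: BusRd,Flush
[19] P1: store L4 := 17 | P0:I, P1:M(17), P2:I | bus: BusUpgr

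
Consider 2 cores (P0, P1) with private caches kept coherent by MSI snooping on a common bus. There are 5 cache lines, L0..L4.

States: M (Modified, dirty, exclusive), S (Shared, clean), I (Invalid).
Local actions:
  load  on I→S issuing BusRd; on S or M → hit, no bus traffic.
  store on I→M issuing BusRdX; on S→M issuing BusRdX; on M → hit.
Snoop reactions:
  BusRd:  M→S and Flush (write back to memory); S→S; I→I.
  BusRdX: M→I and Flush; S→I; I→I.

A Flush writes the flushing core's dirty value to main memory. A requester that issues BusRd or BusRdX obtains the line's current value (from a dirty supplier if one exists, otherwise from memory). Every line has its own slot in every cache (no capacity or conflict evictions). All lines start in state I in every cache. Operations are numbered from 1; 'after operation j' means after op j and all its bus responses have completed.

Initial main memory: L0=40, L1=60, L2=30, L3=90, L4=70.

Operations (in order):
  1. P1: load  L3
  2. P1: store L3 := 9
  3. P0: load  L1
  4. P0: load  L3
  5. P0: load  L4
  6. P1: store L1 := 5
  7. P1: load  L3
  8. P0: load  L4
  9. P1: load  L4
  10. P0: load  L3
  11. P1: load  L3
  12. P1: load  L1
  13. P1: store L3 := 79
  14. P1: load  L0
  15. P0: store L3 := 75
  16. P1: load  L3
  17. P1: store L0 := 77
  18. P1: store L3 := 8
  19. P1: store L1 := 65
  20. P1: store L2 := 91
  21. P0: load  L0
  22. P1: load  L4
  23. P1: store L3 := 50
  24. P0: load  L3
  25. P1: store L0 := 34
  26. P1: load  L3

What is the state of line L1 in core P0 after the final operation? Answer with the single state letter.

state = I

1. P1: load  L3  bus=[BusRd]  L3: P0=I P1=S  mem[L3]=90
2. P1: store L3 := 9  bus=[BusRdX]  L3: P0=I P1=M  mem[L3]=90
3. P0: load  L1  bus=[BusRd]  L1: P0=S P1=I  mem[L1]=60
4. P0: load  L3  bus=[BusRd,Flush]  L3: P0=S P1=S  mem[L3]=9
5. P0: load  L4  bus=[BusRd]  L4: P0=S P1=I  mem[L4]=70
6. P1: store L1 := 5  bus=[BusRdX]  L1: P0=I P1=M  mem[L1]=60
7. P1: load  L3  bus=[-]  L3: P0=S P1=S  mem[L3]=9
8. P0: load  L4  bus=[-]  L4: P0=S P1=I  mem[L4]=70
9. P1: load  L4  bus=[BusRd]  L4: P0=S P1=S  mem[L4]=70
10. P0: load  L3  bus=[-]  L3: P0=S P1=S  mem[L3]=9
11. P1: load  L3  bus=[-]  L3: P0=S P1=S  mem[L3]=9
12. P1: load  L1  bus=[-]  L1: P0=I P1=M  mem[L1]=60
13. P1: store L3 := 79  bus=[BusRdX]  L3: P0=I P1=M  mem[L3]=9
14. P1: load  L0  bus=[BusRd]  L0: P0=I P1=S  mem[L0]=40
15. P0: store L3 := 75  bus=[BusRdX,Flush]  L3: P0=M P1=I  mem[L3]=79
16. P1: load  L3  bus=[BusRd,Flush]  L3: P0=S P1=S  mem[L3]=75
17. P1: store L0 := 77  bus=[BusRdX]  L0: P0=I P1=M  mem[L0]=40
18. P1: store L3 := 8  bus=[BusRdX]  L3: P0=I P1=M  mem[L3]=75
19. P1: store L1 := 65  bus=[-]  L1: P0=I P1=M  mem[L1]=60
20. P1: store L2 := 91  bus=[BusRdX]  L2: P0=I P1=M  mem[L2]=30
21. P0: load  L0  bus=[BusRd,Flush]  L0: P0=S P1=S  mem[L0]=77
22. P1: load  L4  bus=[-]  L4: P0=S P1=S  mem[L4]=70
23. P1: store L3 := 50  bus=[-]  L3: P0=I P1=M  mem[L3]=75
24. P0: load  L3  bus=[BusRd,Flush]  L3: P0=S P1=S  mem[L3]=50
25. P1: store L0 := 34  bus=[BusRdX]  L0: P0=I P1=M  mem[L0]=77
26. P1: load  L3  bus=[-]  L3: P0=S P1=S  mem[L3]=50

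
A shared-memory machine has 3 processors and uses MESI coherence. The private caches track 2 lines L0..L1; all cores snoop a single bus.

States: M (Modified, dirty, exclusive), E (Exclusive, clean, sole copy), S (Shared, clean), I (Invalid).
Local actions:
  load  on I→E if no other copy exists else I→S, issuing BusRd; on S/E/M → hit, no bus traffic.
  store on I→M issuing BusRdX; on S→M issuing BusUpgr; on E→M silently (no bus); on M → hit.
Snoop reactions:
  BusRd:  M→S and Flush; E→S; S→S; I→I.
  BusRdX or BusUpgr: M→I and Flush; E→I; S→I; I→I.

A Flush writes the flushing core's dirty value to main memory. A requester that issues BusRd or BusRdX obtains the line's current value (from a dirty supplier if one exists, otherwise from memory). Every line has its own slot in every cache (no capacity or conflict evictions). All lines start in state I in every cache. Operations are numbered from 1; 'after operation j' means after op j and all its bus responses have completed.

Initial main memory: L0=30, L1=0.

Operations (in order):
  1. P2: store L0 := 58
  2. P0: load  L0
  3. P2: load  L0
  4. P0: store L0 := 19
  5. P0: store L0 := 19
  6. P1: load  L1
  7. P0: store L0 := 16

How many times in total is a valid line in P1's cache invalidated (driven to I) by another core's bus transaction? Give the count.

invalidations = 0

1. P2: store L0 := 58  bus=[BusRdX]  L0: P0=I P1=I P2=M  mem[L0]=30
2. P0: load  L0  bus=[BusRd,Flush]  L0: P0=S P1=I P2=S  mem[L0]=58
3. P2: load  L0  bus=[-]  L0: P0=S P1=I P2=S  mem[L0]=58
4. P0: store L0 := 19  bus=[BusUpgr]  L0: P0=M P1=I P2=I  mem[L0]=58
5. P0: store L0 := 19  bus=[-]  L0: P0=M P1=I P2=I  mem[L0]=58
6. P1: load  L1  bus=[BusRd]  L1: P0=I P1=E P2=I  mem[L1]=0
7. P0: store L0 := 16  bus=[-]  L0: P0=M P1=I P2=I  mem[L0]=58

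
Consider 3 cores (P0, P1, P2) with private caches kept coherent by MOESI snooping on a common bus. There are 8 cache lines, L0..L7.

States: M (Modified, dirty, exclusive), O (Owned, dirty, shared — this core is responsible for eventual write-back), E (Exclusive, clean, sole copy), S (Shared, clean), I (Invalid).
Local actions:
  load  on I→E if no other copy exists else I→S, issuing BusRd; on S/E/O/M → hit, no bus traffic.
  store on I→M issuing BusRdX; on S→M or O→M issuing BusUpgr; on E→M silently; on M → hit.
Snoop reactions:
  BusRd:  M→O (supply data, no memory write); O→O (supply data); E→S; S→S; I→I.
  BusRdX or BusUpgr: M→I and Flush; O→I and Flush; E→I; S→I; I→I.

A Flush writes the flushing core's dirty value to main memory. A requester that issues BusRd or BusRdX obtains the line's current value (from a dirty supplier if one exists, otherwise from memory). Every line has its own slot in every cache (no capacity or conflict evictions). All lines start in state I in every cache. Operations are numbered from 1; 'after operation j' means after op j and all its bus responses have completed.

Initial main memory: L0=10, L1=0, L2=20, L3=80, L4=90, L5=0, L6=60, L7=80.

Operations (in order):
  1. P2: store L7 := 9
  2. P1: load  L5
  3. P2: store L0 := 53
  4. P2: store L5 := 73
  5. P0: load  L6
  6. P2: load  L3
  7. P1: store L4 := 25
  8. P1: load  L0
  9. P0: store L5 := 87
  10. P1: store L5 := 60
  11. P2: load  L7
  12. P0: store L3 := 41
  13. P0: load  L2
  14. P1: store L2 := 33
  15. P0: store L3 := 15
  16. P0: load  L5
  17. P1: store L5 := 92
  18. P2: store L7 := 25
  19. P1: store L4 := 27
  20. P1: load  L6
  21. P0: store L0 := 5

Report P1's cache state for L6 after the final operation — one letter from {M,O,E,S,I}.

state = S

  op1 P2: store L7 := 9 → I/I/M on L7; bus BusRdX; mem=80
  op2 P1: load  L5 → I/E/I on L5; bus BusRd; mem=0
  op3 P2: store L0 := 53 → I/I/M on L0; bus BusRdX; mem=10
  op4 P2: store L5 := 73 → I/I/M on L5; bus BusRdX; mem=0
  op5 P0: load  L6 → E/I/I on L6; bus BusRd; mem=60
  op6 P2: load  L3 → I/I/E on L3; bus BusRd; mem=80
  op7 P1: store L4 := 25 → I/M/I on L4; bus BusRdX; mem=90
  op8 P1: load  L0 → I/S/O on L0; bus BusRd; mem=10
  op9 P0: store L5 := 87 → M/I/I on L5; bus BusRdX Flush; mem=73
  op10 P1: store L5 := 60 → I/M/I on L5; bus BusRdX Flush; mem=87
  op11 P2: load  L7 → I/I/M on L7; bus (none); mem=80
  op12 P0: store L3 := 41 → M/I/I on L3; bus BusRdX; mem=80
  op13 P0: load  L2 → E/I/I on L2; bus BusRd; mem=20
  op14 P1: store L2 := 33 → I/M/I on L2; bus BusRdX; mem=20
  op15 P0: store L3 := 15 → M/I/I on L3; bus (none); mem=80
  op16 P0: load  L5 → S/O/I on L5; bus BusRd; mem=87
  op17 P1: store L5 := 92 → I/M/I on L5; bus BusUpgr; mem=87
  op18 P2: store L7 := 25 → I/I/M on L7; bus (none); mem=80
  op19 P1: store L4 := 27 → I/M/I on L4; bus (none); mem=90
  op20 P1: load  L6 → S/S/I on L6; bus BusRd; mem=60
  op21 P0: store L0 := 5 → M/I/I on L0; bus BusRdX Flush; mem=53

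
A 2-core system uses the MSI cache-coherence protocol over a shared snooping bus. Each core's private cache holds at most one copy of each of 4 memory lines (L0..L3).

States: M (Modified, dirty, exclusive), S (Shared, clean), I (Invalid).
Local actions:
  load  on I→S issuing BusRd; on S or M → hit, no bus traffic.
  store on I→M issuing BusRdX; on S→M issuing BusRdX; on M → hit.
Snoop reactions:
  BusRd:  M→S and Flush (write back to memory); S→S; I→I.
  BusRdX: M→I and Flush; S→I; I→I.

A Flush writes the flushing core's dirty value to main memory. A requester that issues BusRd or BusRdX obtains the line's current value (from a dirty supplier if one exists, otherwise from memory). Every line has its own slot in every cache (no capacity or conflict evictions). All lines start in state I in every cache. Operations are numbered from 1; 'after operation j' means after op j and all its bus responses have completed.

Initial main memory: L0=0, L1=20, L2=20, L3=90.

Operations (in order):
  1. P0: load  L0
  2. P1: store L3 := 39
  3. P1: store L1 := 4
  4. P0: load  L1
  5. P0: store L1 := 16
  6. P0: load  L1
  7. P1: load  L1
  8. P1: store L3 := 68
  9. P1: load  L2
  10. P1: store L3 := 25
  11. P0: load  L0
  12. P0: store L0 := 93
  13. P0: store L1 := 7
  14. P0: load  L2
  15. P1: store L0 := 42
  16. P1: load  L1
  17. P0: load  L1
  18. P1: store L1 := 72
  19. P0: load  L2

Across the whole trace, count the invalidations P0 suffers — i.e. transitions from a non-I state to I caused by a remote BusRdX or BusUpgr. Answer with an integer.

invalidations = 2

step 1: P0: load  L0  ⟶  SI  (L0)  txn=BusRd  M[L0]=0
step 2: P1: store L3 := 39  ⟶  IM  (L3)  txn=BusRdX  M[L3]=90
step 3: P1: store L1 := 4  ⟶  IM  (L1)  txn=BusRdX  M[L1]=20
step 4: P0: load  L1  ⟶  SS  (L1)  txn=BusRd+Flush  M[L1]=4
step 5: P0: store L1 := 16  ⟶  MI  (L1)  txn=BusRdX  M[L1]=4
step 6: P0: load  L1  ⟶  MI  (L1)  txn=∅  M[L1]=4
step 7: P1: load  L1  ⟶  SS  (L1)  txn=BusRd+Flush  M[L1]=16
step 8: P1: store L3 := 68  ⟶  IM  (L3)  txn=∅  M[L3]=90
step 9: P1: load  L2  ⟶  IS  (L2)  txn=BusRd  M[L2]=20
step 10: P1: store L3 := 25  ⟶  IM  (L3)  txn=∅  M[L3]=90
step 11: P0: load  L0  ⟶  SI  (L0)  txn=∅  M[L0]=0
step 12: P0: store L0 := 93  ⟶  MI  (L0)  txn=BusRdX  M[L0]=0
step 13: P0: store L1 := 7  ⟶  MI  (L1)  txn=BusRdX  M[L1]=16
step 14: P0: load  L2  ⟶  SS  (L2)  txn=BusRd  M[L2]=20
step 15: P1: store L0 := 42  ⟶  IM  (L0)  txn=BusRdX+Flush  M[L0]=93
step 16: P1: load  L1  ⟶  SS  (L1)  txn=BusRd+Flush  M[L1]=7
step 17: P0: load  L1  ⟶  SS  (L1)  txn=∅  M[L1]=7
step 18: P1: store L1 := 72  ⟶  IM  (L1)  txn=BusRdX  M[L1]=7
step 19: P0: load  L2  ⟶  SS  (L2)  txn=∅  M[L2]=20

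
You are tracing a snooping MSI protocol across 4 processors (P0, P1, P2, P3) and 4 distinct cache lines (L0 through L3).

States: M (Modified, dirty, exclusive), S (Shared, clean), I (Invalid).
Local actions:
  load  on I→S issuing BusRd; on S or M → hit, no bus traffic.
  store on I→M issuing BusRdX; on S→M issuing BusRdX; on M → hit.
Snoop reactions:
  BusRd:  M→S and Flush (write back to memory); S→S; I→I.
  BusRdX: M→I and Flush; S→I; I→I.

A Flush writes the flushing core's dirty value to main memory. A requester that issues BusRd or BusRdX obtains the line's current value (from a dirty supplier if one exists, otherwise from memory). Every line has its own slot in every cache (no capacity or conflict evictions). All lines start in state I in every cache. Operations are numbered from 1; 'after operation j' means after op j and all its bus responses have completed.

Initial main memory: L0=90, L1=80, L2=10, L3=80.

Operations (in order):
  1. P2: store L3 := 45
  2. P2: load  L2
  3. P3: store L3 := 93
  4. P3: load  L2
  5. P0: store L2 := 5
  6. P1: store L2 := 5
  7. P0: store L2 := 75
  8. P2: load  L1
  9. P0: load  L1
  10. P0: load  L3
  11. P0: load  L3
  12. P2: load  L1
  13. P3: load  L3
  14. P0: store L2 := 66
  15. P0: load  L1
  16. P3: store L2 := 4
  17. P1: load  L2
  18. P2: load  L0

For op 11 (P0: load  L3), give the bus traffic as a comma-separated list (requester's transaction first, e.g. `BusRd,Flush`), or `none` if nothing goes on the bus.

1. P2: store L3 := 45  bus=[BusRdX]  L3: P0=I P1=I P2=M P3=I  mem[L3]=80
2. P2: load  L2  bus=[BusRd]  L2: P0=I P1=I P2=S P3=I  mem[L2]=10
3. P3: store L3 := 93  bus=[BusRdX,Flush]  L3: P0=I P1=I P2=I P3=M  mem[L3]=45
4. P3: load  L2  bus=[BusRd]  L2: P0=I P1=I P2=S P3=S  mem[L2]=10
5. P0: store L2 := 5  bus=[BusRdX]  L2: P0=M P1=I P2=I P3=I  mem[L2]=10
6. P1: store L2 := 5  bus=[BusRdX,Flush]  L2: P0=I P1=M P2=I P3=I  mem[L2]=5
7. P0: store L2 := 75  bus=[BusRdX,Flush]  L2: P0=M P1=I P2=I P3=I  mem[L2]=5
8. P2: load  L1  bus=[BusRd]  L1: P0=I P1=I P2=S P3=I  mem[L1]=80
9. P0: load  L1  bus=[BusRd]  L1: P0=S P1=I P2=S P3=I  mem[L1]=80
10. P0: load  L3  bus=[BusRd,Flush]  L3: P0=S P1=I P2=I P3=S  mem[L3]=93
11. P0: load  L3  bus=[-]  L3: P0=S P1=I P2=I P3=S  mem[L3]=93
12. P2: load  L1  bus=[-]  L1: P0=S P1=I P2=S P3=I  mem[L1]=80
13. P3: load  L3  bus=[-]  L3: P0=S P1=I P2=I P3=S  mem[L3]=93
14. P0: store L2 := 66  bus=[-]  L2: P0=M P1=I P2=I P3=I  mem[L2]=5
15. P0: load  L1  bus=[-]  L1: P0=S P1=I P2=S P3=I  mem[L1]=80
16. P3: store L2 := 4  bus=[BusRdX,Flush]  L2: P0=I P1=I P2=I P3=M  mem[L2]=66
17. P1: load  L2  bus=[BusRd,Flush]  L2: P0=I P1=S P2=I P3=S  mem[L2]=4
18. P2: load  L0  bus=[BusRd]  L0: P0=I P1=I P2=S P3=I  mem[L0]=90

bus = none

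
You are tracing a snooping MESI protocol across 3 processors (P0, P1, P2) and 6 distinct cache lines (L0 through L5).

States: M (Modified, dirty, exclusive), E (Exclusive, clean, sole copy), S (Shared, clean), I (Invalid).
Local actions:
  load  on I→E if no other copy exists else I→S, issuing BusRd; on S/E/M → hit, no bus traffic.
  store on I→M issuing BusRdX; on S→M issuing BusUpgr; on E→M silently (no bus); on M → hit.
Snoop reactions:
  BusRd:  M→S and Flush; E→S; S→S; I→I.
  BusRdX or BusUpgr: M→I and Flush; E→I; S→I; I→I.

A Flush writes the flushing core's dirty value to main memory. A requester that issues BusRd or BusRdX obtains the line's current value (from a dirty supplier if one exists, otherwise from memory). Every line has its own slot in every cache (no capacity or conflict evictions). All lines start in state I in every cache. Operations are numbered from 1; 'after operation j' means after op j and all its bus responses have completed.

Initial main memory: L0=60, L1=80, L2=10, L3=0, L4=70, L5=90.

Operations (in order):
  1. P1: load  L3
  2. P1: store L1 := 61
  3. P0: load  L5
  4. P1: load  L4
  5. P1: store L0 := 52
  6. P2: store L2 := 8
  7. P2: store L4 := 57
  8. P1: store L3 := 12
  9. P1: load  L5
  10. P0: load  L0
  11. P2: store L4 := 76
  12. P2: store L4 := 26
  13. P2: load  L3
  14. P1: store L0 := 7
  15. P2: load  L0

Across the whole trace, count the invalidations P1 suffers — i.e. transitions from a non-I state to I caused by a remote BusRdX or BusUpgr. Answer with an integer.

step 1: P1: load  L3  ⟶  IEI  (L3)  txn=BusRd  M[L3]=0
step 2: P1: store L1 := 61  ⟶  IMI  (L1)  txn=BusRdX  M[L1]=80
step 3: P0: load  L5  ⟶  EII  (L5)  txn=BusRd  M[L5]=90
step 4: P1: load  L4  ⟶  IEI  (L4)  txn=BusRd  M[L4]=70
step 5: P1: store L0 := 52  ⟶  IMI  (L0)  txn=BusRdX  M[L0]=60
step 6: P2: store L2 := 8  ⟶  IIM  (L2)  txn=BusRdX  M[L2]=10
step 7: P2: store L4 := 57  ⟶  IIM  (L4)  txn=BusRdX  M[L4]=70
step 8: P1: store L3 := 12  ⟶  IMI  (L3)  txn=∅  M[L3]=0
step 9: P1: load  L5  ⟶  SSI  (L5)  txn=BusRd  M[L5]=90
step 10: P0: load  L0  ⟶  SSI  (L0)  txn=BusRd+Flush  M[L0]=52
step 11: P2: store L4 := 76  ⟶  IIM  (L4)  txn=∅  M[L4]=70
step 12: P2: store L4 := 26  ⟶  IIM  (L4)  txn=∅  M[L4]=70
step 13: P2: load  L3  ⟶  ISS  (L3)  txn=BusRd+Flush  M[L3]=12
step 14: P1: store L0 := 7  ⟶  IMI  (L0)  txn=BusUpgr  M[L0]=52
step 15: P2: load  L0  ⟶  ISS  (L0)  txn=BusRd+Flush  M[L0]=7

invalidations = 1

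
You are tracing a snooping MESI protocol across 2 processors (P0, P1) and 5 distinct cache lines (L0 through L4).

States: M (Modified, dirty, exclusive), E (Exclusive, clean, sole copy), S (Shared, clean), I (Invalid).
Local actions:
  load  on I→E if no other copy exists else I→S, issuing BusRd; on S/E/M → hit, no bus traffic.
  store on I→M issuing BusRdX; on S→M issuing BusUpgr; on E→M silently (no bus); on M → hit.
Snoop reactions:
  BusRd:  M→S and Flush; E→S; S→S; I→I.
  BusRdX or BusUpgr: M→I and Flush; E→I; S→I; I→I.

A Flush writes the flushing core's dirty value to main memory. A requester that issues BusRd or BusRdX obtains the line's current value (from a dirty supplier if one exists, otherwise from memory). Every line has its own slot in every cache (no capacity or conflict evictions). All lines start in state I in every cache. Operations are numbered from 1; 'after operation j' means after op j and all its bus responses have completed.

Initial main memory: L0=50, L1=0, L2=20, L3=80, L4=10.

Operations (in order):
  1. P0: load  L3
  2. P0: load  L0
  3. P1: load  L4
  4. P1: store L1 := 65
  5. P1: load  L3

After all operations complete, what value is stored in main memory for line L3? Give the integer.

memory[L3] = 80

1. P0: load  L3  bus=[BusRd]  L3: P0=E P1=I  mem[L3]=80
2. P0: load  L0  bus=[BusRd]  L0: P0=E P1=I  mem[L0]=50
3. P1: load  L4  bus=[BusRd]  L4: P0=I P1=E  mem[L4]=10
4. P1: store L1 := 65  bus=[BusRdX]  L1: P0=I P1=M  mem[L1]=0
5. P1: load  L3  bus=[BusRd]  L3: P0=S P1=S  mem[L3]=80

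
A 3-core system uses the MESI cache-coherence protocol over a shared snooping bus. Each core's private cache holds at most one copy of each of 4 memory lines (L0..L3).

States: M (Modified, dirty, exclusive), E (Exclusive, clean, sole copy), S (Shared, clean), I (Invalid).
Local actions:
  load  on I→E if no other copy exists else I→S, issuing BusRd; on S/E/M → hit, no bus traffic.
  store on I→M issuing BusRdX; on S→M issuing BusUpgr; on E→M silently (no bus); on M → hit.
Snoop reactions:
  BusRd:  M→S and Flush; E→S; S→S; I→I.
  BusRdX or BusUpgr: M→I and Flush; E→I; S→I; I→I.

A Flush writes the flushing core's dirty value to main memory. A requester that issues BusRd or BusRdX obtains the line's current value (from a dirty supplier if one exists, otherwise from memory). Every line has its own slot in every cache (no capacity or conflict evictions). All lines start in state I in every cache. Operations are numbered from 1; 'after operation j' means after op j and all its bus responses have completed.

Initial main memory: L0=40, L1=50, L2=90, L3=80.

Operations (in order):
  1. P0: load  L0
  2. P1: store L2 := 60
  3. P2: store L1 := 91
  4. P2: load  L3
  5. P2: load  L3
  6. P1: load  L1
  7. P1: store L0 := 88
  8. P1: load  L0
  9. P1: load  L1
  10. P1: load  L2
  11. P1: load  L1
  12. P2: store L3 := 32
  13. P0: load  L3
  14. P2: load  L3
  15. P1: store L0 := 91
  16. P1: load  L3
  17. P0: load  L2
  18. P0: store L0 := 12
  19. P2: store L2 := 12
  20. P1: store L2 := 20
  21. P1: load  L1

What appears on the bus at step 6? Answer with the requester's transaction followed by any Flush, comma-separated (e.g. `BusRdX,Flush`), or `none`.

1. P0: load  L0  bus=[BusRd]  L0: P0=E P1=I P2=I  mem[L0]=40
2. P1: store L2 := 60  bus=[BusRdX]  L2: P0=I P1=M P2=I  mem[L2]=90
3. P2: store L1 := 91  bus=[BusRdX]  L1: P0=I P1=I P2=M  mem[L1]=50
4. P2: load  L3  bus=[BusRd]  L3: P0=I P1=I P2=E  mem[L3]=80
5. P2: load  L3  bus=[-]  L3: P0=I P1=I P2=E  mem[L3]=80
6. P1: load  L1  bus=[BusRd,Flush]  L1: P0=I P1=S P2=S  mem[L1]=91
7. P1: store L0 := 88  bus=[BusRdX]  L0: P0=I P1=M P2=I  mem[L0]=40
8. P1: load  L0  bus=[-]  L0: P0=I P1=M P2=I  mem[L0]=40
9. P1: load  L1  bus=[-]  L1: P0=I P1=S P2=S  mem[L1]=91
10. P1: load  L2  bus=[-]  L2: P0=I P1=M P2=I  mem[L2]=90
11. P1: load  L1  bus=[-]  L1: P0=I P1=S P2=S  mem[L1]=91
12. P2: store L3 := 32  bus=[-]  L3: P0=I P1=I P2=M  mem[L3]=80
13. P0: load  L3  bus=[BusRd,Flush]  L3: P0=S P1=I P2=S  mem[L3]=32
14. P2: load  L3  bus=[-]  L3: P0=S P1=I P2=S  mem[L3]=32
15. P1: store L0 := 91  bus=[-]  L0: P0=I P1=M P2=I  mem[L0]=40
16. P1: load  L3  bus=[BusRd]  L3: P0=S P1=S P2=S  mem[L3]=32
17. P0: load  L2  bus=[BusRd,Flush]  L2: P0=S P1=S P2=I  mem[L2]=60
18. P0: store L0 := 12  bus=[BusRdX,Flush]  L0: P0=M P1=I P2=I  mem[L0]=91
19. P2: store L2 := 12  bus=[BusRdX]  L2: P0=I P1=I P2=M  mem[L2]=60
20. P1: store L2 := 20  bus=[BusRdX,Flush]  L2: P0=I P1=M P2=I  mem[L2]=12
21. P1: load  L1  bus=[-]  L1: P0=I P1=S P2=S  mem[L1]=91

bus = BusRd,Flush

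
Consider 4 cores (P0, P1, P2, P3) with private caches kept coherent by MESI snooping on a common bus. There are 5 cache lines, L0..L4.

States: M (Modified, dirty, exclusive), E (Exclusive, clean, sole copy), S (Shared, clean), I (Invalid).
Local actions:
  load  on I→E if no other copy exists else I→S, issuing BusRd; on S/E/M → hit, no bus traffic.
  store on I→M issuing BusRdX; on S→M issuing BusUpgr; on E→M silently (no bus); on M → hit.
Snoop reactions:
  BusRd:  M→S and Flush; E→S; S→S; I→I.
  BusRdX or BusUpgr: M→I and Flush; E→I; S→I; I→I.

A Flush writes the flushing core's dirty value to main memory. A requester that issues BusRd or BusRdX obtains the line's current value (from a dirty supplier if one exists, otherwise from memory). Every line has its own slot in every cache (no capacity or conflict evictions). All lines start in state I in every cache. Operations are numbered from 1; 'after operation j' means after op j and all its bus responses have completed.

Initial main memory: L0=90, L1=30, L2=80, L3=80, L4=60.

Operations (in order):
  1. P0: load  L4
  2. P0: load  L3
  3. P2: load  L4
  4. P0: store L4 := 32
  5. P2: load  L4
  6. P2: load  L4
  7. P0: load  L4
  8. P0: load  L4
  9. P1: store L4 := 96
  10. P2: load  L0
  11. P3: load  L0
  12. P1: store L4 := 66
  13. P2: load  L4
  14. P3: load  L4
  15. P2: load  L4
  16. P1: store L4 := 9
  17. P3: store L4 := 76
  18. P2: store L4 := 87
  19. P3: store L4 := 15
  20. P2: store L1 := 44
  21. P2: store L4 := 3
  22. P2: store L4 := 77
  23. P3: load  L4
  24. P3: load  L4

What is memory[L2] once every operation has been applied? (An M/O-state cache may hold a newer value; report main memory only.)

memory[L2] = 80

1. P0: load  L4  bus=[BusRd]  L4: P0=E P1=I P2=I P3=I  mem[L4]=60
2. P0: load  L3  bus=[BusRd]  L3: P0=E P1=I P2=I P3=I  mem[L3]=80
3. P2: load  L4  bus=[BusRd]  L4: P0=S P1=I P2=S P3=I  mem[L4]=60
4. P0: store L4 := 32  bus=[BusUpgr]  L4: P0=M P1=I P2=I P3=I  mem[L4]=60
5. P2: load  L4  bus=[BusRd,Flush]  L4: P0=S P1=I P2=S P3=I  mem[L4]=32
6. P2: load  L4  bus=[-]  L4: P0=S P1=I P2=S P3=I  mem[L4]=32
7. P0: load  L4  bus=[-]  L4: P0=S P1=I P2=S P3=I  mem[L4]=32
8. P0: load  L4  bus=[-]  L4: P0=S P1=I P2=S P3=I  mem[L4]=32
9. P1: store L4 := 96  bus=[BusRdX]  L4: P0=I P1=M P2=I P3=I  mem[L4]=32
10. P2: load  L0  bus=[BusRd]  L0: P0=I P1=I P2=E P3=I  mem[L0]=90
11. P3: load  L0  bus=[BusRd]  L0: P0=I P1=I P2=S P3=S  mem[L0]=90
12. P1: store L4 := 66  bus=[-]  L4: P0=I P1=M P2=I P3=I  mem[L4]=32
13. P2: load  L4  bus=[BusRd,Flush]  L4: P0=I P1=S P2=S P3=I  mem[L4]=66
14. P3: load  L4  bus=[BusRd]  L4: P0=I P1=S P2=S P3=S  mem[L4]=66
15. P2: load  L4  bus=[-]  L4: P0=I P1=S P2=S P3=S  mem[L4]=66
16. P1: store L4 := 9  bus=[BusUpgr]  L4: P0=I P1=M P2=I P3=I  mem[L4]=66
17. P3: store L4 := 76  bus=[BusRdX,Flush]  L4: P0=I P1=I P2=I P3=M  mem[L4]=9
18. P2: store L4 := 87  bus=[BusRdX,Flush]  L4: P0=I P1=I P2=M P3=I  mem[L4]=76
19. P3: store L4 := 15  bus=[BusRdX,Flush]  L4: P0=I P1=I P2=I P3=M  mem[L4]=87
20. P2: store L1 := 44  bus=[BusRdX]  L1: P0=I P1=I P2=M P3=I  mem[L1]=30
21. P2: store L4 := 3  bus=[BusRdX,Flush]  L4: P0=I P1=I P2=M P3=I  mem[L4]=15
22. P2: store L4 := 77  bus=[-]  L4: P0=I P1=I P2=M P3=I  mem[L4]=15
23. P3: load  L4  bus=[BusRd,Flush]  L4: P0=I P1=I P2=S P3=S  mem[L4]=77
24. P3: load  L4  bus=[-]  L4: P0=I P1=I P2=S P3=S  mem[L4]=77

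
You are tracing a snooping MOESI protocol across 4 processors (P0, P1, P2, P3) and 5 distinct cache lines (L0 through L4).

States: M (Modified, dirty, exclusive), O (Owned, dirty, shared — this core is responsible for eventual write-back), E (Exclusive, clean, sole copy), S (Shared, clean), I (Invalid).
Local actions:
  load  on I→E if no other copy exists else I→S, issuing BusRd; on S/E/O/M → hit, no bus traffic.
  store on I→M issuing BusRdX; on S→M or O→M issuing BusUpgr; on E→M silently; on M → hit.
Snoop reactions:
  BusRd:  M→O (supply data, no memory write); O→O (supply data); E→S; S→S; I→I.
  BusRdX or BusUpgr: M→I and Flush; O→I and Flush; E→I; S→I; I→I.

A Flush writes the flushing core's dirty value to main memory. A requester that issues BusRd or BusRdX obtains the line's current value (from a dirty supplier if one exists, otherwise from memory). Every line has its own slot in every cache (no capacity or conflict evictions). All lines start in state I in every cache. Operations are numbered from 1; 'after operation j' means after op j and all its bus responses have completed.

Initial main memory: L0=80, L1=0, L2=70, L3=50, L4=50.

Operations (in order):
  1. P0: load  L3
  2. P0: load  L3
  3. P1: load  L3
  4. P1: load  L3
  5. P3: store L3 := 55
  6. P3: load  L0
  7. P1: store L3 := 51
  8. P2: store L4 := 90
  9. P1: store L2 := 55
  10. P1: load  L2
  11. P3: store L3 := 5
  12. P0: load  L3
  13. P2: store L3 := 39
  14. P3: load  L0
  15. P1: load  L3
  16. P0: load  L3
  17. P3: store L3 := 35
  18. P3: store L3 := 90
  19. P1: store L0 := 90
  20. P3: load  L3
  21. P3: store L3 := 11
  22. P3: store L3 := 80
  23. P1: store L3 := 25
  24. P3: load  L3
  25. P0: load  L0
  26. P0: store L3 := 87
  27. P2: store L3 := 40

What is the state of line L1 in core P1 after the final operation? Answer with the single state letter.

  op1 P0: load  L3 → E/I/I/I on L3; bus BusRd; mem=50
  op2 P0: load  L3 → E/I/I/I on L3; bus (none); mem=50
  op3 P1: load  L3 → S/S/I/I on L3; bus BusRd; mem=50
  op4 P1: load  L3 → S/S/I/I on L3; bus (none); mem=50
  op5 P3: store L3 := 55 → I/I/I/M on L3; bus BusRdX; mem=50
  op6 P3: load  L0 → I/I/I/E on L0; bus BusRd; mem=80
  op7 P1: store L3 := 51 → I/M/I/I on L3; bus BusRdX Flush; mem=55
  op8 P2: store L4 := 90 → I/I/M/I on L4; bus BusRdX; mem=50
  op9 P1: store L2 := 55 → I/M/I/I on L2; bus BusRdX; mem=70
  op10 P1: load  L2 → I/M/I/I on L2; bus (none); mem=70
  op11 P3: store L3 := 5 → I/I/I/M on L3; bus BusRdX Flush; mem=51
  op12 P0: load  L3 → S/I/I/O on L3; bus BusRd; mem=51
  op13 P2: store L3 := 39 → I/I/M/I on L3; bus BusRdX Flush; mem=5
  op14 P3: load  L0 → I/I/I/E on L0; bus (none); mem=80
  op15 P1: load  L3 → I/S/O/I on L3; bus BusRd; mem=5
  op16 P0: load  L3 → S/S/O/I on L3; bus BusRd; mem=5
  op17 P3: store L3 := 35 → I/I/I/M on L3; bus BusRdX Flush; mem=39
  op18 P3: store L3 := 90 → I/I/I/M on L3; bus (none); mem=39
  op19 P1: store L0 := 90 → I/M/I/I on L0; bus BusRdX; mem=80
  op20 P3: load  L3 → I/I/I/M on L3; bus (none); mem=39
  op21 P3: store L3 := 11 → I/I/I/M on L3; bus (none); mem=39
  op22 P3: store L3 := 80 → I/I/I/M on L3; bus (none); mem=39
  op23 P1: store L3 := 25 → I/M/I/I on L3; bus BusRdX Flush; mem=80
  op24 P3: load  L3 → I/O/I/S on L3; bus BusRd; mem=80
  op25 P0: load  L0 → S/O/I/I on L0; bus BusRd; mem=80
  op26 P0: store L3 := 87 → M/I/I/I on L3; bus BusRdX Flush; mem=25
  op27 P2: store L3 := 40 → I/I/M/I on L3; bus BusRdX Flush; mem=87

state = I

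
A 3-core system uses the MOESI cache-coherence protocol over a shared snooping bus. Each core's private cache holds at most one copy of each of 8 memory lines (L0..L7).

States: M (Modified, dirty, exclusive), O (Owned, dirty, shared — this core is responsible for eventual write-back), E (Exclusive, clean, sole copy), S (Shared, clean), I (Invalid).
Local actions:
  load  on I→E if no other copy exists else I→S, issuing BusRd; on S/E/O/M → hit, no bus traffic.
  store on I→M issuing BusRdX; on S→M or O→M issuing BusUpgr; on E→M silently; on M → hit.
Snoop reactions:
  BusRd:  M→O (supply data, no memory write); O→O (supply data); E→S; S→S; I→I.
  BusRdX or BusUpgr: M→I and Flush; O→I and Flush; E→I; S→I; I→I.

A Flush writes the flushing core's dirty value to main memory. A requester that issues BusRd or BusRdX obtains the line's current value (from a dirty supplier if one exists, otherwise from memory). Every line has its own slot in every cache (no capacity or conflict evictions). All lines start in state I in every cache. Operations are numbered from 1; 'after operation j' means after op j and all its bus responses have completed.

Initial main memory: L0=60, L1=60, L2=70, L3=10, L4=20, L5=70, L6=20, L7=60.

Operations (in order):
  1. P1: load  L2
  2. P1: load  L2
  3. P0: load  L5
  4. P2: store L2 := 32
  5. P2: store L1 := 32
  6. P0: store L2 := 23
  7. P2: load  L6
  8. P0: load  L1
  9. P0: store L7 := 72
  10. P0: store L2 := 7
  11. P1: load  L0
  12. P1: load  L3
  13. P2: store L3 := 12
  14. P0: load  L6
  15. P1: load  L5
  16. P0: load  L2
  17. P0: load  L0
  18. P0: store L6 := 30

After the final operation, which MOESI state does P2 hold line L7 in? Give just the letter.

1. P1: load  L2  bus=[BusRd]  L2: P0=I P1=E P2=I  mem[L2]=70
2. P1: load  L2  bus=[-]  L2: P0=I P1=E P2=I  mem[L2]=70
3. P0: load  L5  bus=[BusRd]  L5: P0=E P1=I P2=I  mem[L5]=70
4. P2: store L2 := 32  bus=[BusRdX]  L2: P0=I P1=I P2=M  mem[L2]=70
5. P2: store L1 := 32  bus=[BusRdX]  L1: P0=I P1=I P2=M  mem[L1]=60
6. P0: store L2 := 23  bus=[BusRdX,Flush]  L2: P0=M P1=I P2=I  mem[L2]=32
7. P2: load  L6  bus=[BusRd]  L6: P0=I P1=I P2=E  mem[L6]=20
8. P0: load  L1  bus=[BusRd]  L1: P0=S P1=I P2=O  mem[L1]=60
9. P0: store L7 := 72  bus=[BusRdX]  L7: P0=M P1=I P2=I  mem[L7]=60
10. P0: store L2 := 7  bus=[-]  L2: P0=M P1=I P2=I  mem[L2]=32
11. P1: load  L0  bus=[BusRd]  L0: P0=I P1=E P2=I  mem[L0]=60
12. P1: load  L3  bus=[BusRd]  L3: P0=I P1=E P2=I  mem[L3]=10
13. P2: store L3 := 12  bus=[BusRdX]  L3: P0=I P1=I P2=M  mem[L3]=10
14. P0: load  L6  bus=[BusRd]  L6: P0=S P1=I P2=S  mem[L6]=20
15. P1: load  L5  bus=[BusRd]  L5: P0=S P1=S P2=I  mem[L5]=70
16. P0: load  L2  bus=[-]  L2: P0=M P1=I P2=I  mem[L2]=32
17. P0: load  L0  bus=[BusRd]  L0: P0=S P1=S P2=I  mem[L0]=60
18. P0: store L6 := 30  bus=[BusUpgr]  L6: P0=M P1=I P2=I  mem[L6]=20

state = I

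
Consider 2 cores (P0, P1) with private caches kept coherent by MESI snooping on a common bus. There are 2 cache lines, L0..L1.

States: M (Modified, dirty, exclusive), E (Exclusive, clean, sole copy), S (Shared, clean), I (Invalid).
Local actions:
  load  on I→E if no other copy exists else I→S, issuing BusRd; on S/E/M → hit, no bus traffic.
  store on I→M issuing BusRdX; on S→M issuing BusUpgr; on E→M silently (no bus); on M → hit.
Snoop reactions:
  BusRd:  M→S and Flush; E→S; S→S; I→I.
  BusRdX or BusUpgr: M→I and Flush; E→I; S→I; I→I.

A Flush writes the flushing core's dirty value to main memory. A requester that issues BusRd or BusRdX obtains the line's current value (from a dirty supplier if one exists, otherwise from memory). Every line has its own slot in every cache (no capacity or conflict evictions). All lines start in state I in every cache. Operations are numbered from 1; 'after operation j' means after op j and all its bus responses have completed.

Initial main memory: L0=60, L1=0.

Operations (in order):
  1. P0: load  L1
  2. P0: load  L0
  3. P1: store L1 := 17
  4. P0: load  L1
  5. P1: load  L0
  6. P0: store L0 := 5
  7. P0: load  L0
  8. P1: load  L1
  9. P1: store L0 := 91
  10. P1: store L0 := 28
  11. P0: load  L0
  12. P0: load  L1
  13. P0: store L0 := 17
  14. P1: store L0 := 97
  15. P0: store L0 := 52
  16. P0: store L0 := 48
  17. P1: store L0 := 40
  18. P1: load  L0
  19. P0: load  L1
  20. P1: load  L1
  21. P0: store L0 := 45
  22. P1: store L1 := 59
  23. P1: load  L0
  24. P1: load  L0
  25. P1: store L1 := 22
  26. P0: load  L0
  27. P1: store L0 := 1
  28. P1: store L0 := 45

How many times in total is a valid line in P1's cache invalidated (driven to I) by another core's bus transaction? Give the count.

1. P0: load  L1  bus=[BusRd]  L1: P0=E P1=I  mem[L1]=0
2. P0: load  L0  bus=[BusRd]  L0: P0=E P1=I  mem[L0]=60
3. P1: store L1 := 17  bus=[BusRdX]  L1: P0=I P1=M  mem[L1]=0
4. P0: load  L1  bus=[BusRd,Flush]  L1: P0=S P1=S  mem[L1]=17
5. P1: load  L0  bus=[BusRd]  L0: P0=S P1=S  mem[L0]=60
6. P0: store L0 := 5  bus=[BusUpgr]  L0: P0=M P1=I  mem[L0]=60
7. P0: load  L0  bus=[-]  L0: P0=M P1=I  mem[L0]=60
8. P1: load  L1  bus=[-]  L1: P0=S P1=S  mem[L1]=17
9. P1: store L0 := 91  bus=[BusRdX,Flush]  L0: P0=I P1=M  mem[L0]=5
10. P1: store L0 := 28  bus=[-]  L0: P0=I P1=M  mem[L0]=5
11. P0: load  L0  bus=[BusRd,Flush]  L0: P0=S P1=S  mem[L0]=28
12. P0: load  L1  bus=[-]  L1: P0=S P1=S  mem[L1]=17
13. P0: store L0 := 17  bus=[BusUpgr]  L0: P0=M P1=I  mem[L0]=28
14. P1: store L0 := 97  bus=[BusRdX,Flush]  L0: P0=I P1=M  mem[L0]=17
15. P0: store L0 := 52  bus=[BusRdX,Flush]  L0: P0=M P1=I  mem[L0]=97
16. P0: store L0 := 48  bus=[-]  L0: P0=M P1=I  mem[L0]=97
17. P1: store L0 := 40  bus=[BusRdX,Flush]  L0: P0=I P1=M  mem[L0]=48
18. P1: load  L0  bus=[-]  L0: P0=I P1=M  mem[L0]=48
19. P0: load  L1  bus=[-]  L1: P0=S P1=S  mem[L1]=17
20. P1: load  L1  bus=[-]  L1: P0=S P1=S  mem[L1]=17
21. P0: store L0 := 45  bus=[BusRdX,Flush]  L0: P0=M P1=I  mem[L0]=40
22. P1: store L1 := 59  bus=[BusUpgr]  L1: P0=I P1=M  mem[L1]=17
23. P1: load  L0  bus=[BusRd,Flush]  L0: P0=S P1=S  mem[L0]=45
24. P1: load  L0  bus=[-]  L0: P0=S P1=S  mem[L0]=45
25. P1: store L1 := 22  bus=[-]  L1: P0=I P1=M  mem[L1]=17
26. P0: load  L0  bus=[-]  L0: P0=S P1=S  mem[L0]=45
27. P1: store L0 := 1  bus=[BusUpgr]  L0: P0=I P1=M  mem[L0]=45
28. P1: store L0 := 45  bus=[-]  L0: P0=I P1=M  mem[L0]=45

invalidations = 4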